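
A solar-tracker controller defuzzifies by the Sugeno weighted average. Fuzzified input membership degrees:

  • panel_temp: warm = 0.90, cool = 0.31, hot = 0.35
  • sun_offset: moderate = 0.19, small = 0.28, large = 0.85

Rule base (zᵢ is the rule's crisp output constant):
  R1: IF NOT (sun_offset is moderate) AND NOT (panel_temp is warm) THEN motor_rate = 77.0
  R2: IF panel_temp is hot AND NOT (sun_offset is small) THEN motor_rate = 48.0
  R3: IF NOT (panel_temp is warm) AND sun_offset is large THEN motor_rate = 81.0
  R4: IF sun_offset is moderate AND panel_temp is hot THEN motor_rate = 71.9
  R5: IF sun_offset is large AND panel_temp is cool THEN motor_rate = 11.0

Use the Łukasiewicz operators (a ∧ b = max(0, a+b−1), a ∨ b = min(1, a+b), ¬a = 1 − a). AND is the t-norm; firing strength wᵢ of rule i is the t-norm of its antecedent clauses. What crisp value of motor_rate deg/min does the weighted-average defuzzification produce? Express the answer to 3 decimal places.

R1 (z=77.0): ¬moderate=1−0.19=0.81, ¬warm=1−0.90=0.10; AND[max(0, a+b−1)] → w = 0.00
R2 (z=48.0): hot=0.35, ¬small=1−0.28=0.72; AND[max(0, a+b−1)] → w = 0.07
R3 (z=81.0): ¬warm=1−0.90=0.10, large=0.85; AND[max(0, a+b−1)] → w = 0.00
R4 (z=71.9): moderate=0.19, hot=0.35; AND[max(0, a+b−1)] → w = 0.00
R5 (z=11.0): large=0.85, cool=0.31; AND[max(0, a+b−1)] → w = 0.16
Weighted average = (0.00·77.0 + 0.07·48.0 + 0.00·81.0 + 0.00·71.9 + 0.16·11.0) / (0.00 + 0.07 + 0.00 + 0.00 + 0.16)
  = 5.1200 / 0.2300 = 22.261

22.261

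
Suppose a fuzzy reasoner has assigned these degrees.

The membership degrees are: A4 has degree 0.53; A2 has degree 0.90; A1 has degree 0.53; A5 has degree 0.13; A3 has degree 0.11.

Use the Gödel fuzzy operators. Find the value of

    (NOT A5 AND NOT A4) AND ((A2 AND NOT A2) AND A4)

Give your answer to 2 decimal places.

NOT A5 = 1 − 0.13 = 0.87
NOT A4 = 1 − 0.53 = 0.47
NOT A5 AND NOT A4 = min(a, b) on (0.87, 0.47) = 0.47
NOT A2 = 1 − 0.90 = 0.10
A2 AND NOT A2 = min(a, b) on (0.90, 0.10) = 0.10
(A2 AND NOT A2) AND A4 = min(a, b) on (0.10, 0.53) = 0.10
(NOT A5 AND NOT A4) AND ((A2 AND NOT A2) AND A4) = min(a, b) on (0.47, 0.10) = 0.10

0.10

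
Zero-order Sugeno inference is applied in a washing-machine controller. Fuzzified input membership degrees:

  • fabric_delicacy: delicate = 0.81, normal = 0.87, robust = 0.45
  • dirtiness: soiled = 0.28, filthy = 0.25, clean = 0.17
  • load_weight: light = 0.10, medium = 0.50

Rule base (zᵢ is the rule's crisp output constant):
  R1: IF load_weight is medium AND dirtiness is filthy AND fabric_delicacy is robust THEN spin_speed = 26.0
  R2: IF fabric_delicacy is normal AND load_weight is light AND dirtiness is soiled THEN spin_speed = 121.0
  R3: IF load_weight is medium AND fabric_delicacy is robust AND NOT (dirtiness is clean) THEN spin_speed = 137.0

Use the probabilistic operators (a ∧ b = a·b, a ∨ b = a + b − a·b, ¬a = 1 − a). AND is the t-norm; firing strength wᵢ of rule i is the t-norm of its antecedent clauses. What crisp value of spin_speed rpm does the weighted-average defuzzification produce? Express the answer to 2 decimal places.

112.19

R1 (z=26.0): medium=0.50, filthy=0.25, robust=0.45; AND[a·b] → w = 0.0563
R2 (z=121.0): normal=0.87, light=0.10, soiled=0.28; AND[a·b] → w = 0.0244
R3 (z=137.0): medium=0.50, robust=0.45, ¬clean=1−0.17=0.83; AND[a·b] → w = 0.1867
Weighted average = (0.0563·26.0 + 0.0244·121.0 + 0.1867·137.0) / (0.0563 + 0.0244 + 0.1867)
  = 29.9948 / 0.2674 = 112.19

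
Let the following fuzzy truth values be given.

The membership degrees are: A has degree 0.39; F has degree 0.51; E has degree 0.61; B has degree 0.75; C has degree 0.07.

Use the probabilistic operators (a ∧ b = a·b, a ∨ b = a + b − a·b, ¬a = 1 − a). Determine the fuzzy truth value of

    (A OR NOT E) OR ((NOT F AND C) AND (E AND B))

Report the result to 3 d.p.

NOT E = 1 − 0.6100 = 0.3900
A OR NOT E = a + b − a·b on (0.3900, 0.3900) = 0.6279
NOT F = 1 − 0.5100 = 0.4900
NOT F AND C = a·b on (0.4900, 0.0700) = 0.0343
E AND B = a·b on (0.6100, 0.7500) = 0.4575
(NOT F AND C) AND (E AND B) = a·b on (0.0343, 0.4575) = 0.0157
(A OR NOT E) OR ((NOT F AND C) AND (E AND B)) = a + b − a·b on (0.6279, 0.0157) = 0.6337

0.634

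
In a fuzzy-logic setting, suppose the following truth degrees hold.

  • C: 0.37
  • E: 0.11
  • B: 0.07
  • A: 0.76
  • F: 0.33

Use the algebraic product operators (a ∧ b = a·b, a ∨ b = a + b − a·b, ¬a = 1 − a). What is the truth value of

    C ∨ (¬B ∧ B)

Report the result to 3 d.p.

0.411

¬B = 1 − 0.0700 = 0.9300
¬B ∧ B = a·b on (0.9300, 0.0700) = 0.0651
C ∨ (¬B ∧ B) = a + b − a·b on (0.3700, 0.0651) = 0.4110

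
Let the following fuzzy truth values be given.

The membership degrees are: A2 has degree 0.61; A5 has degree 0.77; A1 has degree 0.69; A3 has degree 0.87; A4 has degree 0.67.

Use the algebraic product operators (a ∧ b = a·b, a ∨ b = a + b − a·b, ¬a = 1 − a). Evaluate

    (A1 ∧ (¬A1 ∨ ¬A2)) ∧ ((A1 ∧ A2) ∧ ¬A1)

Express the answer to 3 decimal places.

¬A1 = 1 − 0.6900 = 0.3100
¬A2 = 1 − 0.6100 = 0.3900
¬A1 ∨ ¬A2 = a + b − a·b on (0.3100, 0.3900) = 0.5791
A1 ∧ (¬A1 ∨ ¬A2) = a·b on (0.6900, 0.5791) = 0.3996
A1 ∧ A2 = a·b on (0.6900, 0.6100) = 0.4209
¬A1 = 1 − 0.6900 = 0.3100
(A1 ∧ A2) ∧ ¬A1 = a·b on (0.4209, 0.3100) = 0.1305
(A1 ∧ (¬A1 ∨ ¬A2)) ∧ ((A1 ∧ A2) ∧ ¬A1) = a·b on (0.3996, 0.1305) = 0.0521

0.052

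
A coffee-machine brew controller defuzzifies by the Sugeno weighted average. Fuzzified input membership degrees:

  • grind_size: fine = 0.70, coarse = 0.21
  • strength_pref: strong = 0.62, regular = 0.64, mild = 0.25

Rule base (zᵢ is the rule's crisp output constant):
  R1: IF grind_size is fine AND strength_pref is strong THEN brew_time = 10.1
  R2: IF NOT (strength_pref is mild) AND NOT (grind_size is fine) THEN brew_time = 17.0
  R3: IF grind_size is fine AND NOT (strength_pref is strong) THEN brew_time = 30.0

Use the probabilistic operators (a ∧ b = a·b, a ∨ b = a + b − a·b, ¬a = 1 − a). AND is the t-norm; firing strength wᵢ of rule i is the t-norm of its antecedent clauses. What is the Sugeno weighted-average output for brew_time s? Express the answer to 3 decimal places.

17.501

R1 (z=10.1): fine=0.70, strong=0.62; AND[a·b] → w = 0.4340
R2 (z=17.0): ¬mild=1−0.25=0.75, ¬fine=1−0.70=0.30; AND[a·b] → w = 0.2250
R3 (z=30.0): fine=0.70, ¬strong=1−0.62=0.38; AND[a·b] → w = 0.2660
Weighted average = (0.4340·10.1 + 0.2250·17.0 + 0.2660·30.0) / (0.4340 + 0.2250 + 0.2660)
  = 16.1884 / 0.9250 = 17.501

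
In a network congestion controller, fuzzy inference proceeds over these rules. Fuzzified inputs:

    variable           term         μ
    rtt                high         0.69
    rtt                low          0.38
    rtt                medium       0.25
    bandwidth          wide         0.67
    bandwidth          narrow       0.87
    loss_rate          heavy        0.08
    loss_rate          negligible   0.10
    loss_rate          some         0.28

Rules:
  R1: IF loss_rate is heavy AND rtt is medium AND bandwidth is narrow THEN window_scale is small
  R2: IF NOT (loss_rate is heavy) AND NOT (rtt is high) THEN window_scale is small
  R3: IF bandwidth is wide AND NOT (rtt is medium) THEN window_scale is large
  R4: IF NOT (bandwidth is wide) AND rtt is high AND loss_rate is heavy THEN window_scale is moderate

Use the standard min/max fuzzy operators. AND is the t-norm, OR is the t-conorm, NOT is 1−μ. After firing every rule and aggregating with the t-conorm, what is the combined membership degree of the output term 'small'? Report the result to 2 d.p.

R1: heavy=0.08, medium=0.25, narrow=0.87; AND[min(a, b)] → w = 0.08
R2: ¬heavy=1−0.08=0.92, ¬high=1−0.69=0.31; AND[min(a, b)] → w = 0.31
R3: wide=0.67, ¬medium=1−0.25=0.75; AND[min(a, b)] → w = 0.67
R4: ¬wide=1−0.67=0.33, high=0.69, heavy=0.08; AND[min(a, b)] → w = 0.08
Rules with consequent 'small': {R1, R2} → strengths 0.08, 0.31
Aggregate via t-conorm [max(a, b)]: 0.31

0.31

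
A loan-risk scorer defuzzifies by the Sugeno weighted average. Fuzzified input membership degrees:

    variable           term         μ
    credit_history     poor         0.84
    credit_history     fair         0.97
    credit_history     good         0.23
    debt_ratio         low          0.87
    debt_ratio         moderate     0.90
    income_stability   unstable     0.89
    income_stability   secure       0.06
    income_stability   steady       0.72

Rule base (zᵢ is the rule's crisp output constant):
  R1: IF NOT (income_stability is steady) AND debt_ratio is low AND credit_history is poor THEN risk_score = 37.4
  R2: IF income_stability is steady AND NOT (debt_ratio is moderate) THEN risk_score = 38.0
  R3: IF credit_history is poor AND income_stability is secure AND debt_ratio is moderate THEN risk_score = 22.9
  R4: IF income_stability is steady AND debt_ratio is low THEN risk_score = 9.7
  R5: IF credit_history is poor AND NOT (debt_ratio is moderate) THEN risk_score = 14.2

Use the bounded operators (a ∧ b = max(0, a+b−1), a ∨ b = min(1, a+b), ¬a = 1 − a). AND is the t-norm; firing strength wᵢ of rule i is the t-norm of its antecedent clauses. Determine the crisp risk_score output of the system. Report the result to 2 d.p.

9.70

R1 (z=37.4): ¬steady=1−0.72=0.28, low=0.87, poor=0.84; AND[max(0, a+b−1)] → w = 0.00
R2 (z=38.0): steady=0.72, ¬moderate=1−0.90=0.10; AND[max(0, a+b−1)] → w = 0.00
R3 (z=22.9): poor=0.84, secure=0.06, moderate=0.90; AND[max(0, a+b−1)] → w = 0.00
R4 (z=9.7): steady=0.72, low=0.87; AND[max(0, a+b−1)] → w = 0.59
R5 (z=14.2): poor=0.84, ¬moderate=1−0.90=0.10; AND[max(0, a+b−1)] → w = 0.00
Weighted average = (0.00·37.4 + 0.00·38.0 + 0.00·22.9 + 0.59·9.7 + 0.00·14.2) / (0.00 + 0.00 + 0.00 + 0.59 + 0.00)
  = 5.7230 / 0.5900 = 9.70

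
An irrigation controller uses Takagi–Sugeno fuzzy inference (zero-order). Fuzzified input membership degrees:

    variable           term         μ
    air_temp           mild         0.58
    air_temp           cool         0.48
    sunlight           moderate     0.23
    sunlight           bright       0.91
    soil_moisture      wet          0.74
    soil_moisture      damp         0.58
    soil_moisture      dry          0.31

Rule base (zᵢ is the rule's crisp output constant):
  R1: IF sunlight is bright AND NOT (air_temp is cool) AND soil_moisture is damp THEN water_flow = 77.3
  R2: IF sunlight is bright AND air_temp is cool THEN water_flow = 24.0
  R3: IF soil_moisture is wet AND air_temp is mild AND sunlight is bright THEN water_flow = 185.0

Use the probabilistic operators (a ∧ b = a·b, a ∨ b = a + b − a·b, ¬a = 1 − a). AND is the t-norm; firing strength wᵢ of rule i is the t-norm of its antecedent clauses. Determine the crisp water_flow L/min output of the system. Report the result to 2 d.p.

R1 (z=77.3): bright=0.91, ¬cool=1−0.48=0.52, damp=0.58; AND[a·b] → w = 0.2745
R2 (z=24.0): bright=0.91, cool=0.48; AND[a·b] → w = 0.4368
R3 (z=185.0): wet=0.74, mild=0.58, bright=0.91; AND[a·b] → w = 0.3906
Weighted average = (0.2745·77.3 + 0.4368·24.0 + 0.3906·185.0) / (0.2745 + 0.4368 + 0.3906)
  = 103.9545 / 1.1018 = 94.35

94.35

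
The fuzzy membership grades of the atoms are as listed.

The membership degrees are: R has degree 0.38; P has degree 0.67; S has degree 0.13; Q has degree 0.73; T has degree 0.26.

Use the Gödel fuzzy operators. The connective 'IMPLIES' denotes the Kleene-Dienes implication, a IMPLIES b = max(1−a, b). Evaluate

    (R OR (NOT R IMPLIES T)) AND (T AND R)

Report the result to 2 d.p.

0.26

NOT R = 1 − 0.38 = 0.62
NOT R IMPLIES T  [Kleene-Dienes: max(1−a, b)] with a=0.62, b=0.26 → 0.38
R OR (NOT R IMPLIES T) = max(a, b) on (0.38, 0.38) = 0.38
T AND R = min(a, b) on (0.26, 0.38) = 0.26
(R OR (NOT R IMPLIES T)) AND (T AND R) = min(a, b) on (0.38, 0.26) = 0.26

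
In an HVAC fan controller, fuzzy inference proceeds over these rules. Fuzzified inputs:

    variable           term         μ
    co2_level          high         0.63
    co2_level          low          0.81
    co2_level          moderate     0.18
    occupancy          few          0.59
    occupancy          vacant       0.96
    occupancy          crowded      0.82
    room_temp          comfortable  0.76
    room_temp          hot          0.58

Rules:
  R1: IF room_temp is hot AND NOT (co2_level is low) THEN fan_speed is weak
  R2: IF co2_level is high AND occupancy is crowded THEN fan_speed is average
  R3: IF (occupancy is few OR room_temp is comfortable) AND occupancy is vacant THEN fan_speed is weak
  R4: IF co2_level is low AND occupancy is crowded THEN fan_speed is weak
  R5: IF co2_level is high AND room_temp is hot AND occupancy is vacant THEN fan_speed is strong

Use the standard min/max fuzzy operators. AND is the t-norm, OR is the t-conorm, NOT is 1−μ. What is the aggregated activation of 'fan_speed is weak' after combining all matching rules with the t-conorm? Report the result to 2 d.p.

R1: hot=0.58, ¬low=1−0.81=0.19; AND[min(a, b)] → w = 0.19
R2: high=0.63, crowded=0.82; AND[min(a, b)] → w = 0.63
R3: (few=0.59 OR comfortable=0.76) = 0.76; AND[min(a, b)] with vacant=0.96 → w = 0.76
R4: low=0.81, crowded=0.82; AND[min(a, b)] → w = 0.81
R5: high=0.63, hot=0.58, vacant=0.96; AND[min(a, b)] → w = 0.58
Rules with consequent 'weak': {R1, R3, R4} → strengths 0.19, 0.76, 0.81
Aggregate via t-conorm [max(a, b)]: 0.81

0.81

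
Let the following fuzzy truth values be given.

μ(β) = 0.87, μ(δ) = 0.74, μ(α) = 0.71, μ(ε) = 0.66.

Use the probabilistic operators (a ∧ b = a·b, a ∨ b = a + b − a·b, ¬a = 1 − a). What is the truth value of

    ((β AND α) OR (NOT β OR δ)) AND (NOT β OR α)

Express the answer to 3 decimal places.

0.683

β AND α = a·b on (0.8700, 0.7100) = 0.6177
NOT β = 1 − 0.8700 = 0.1300
NOT β OR δ = a + b − a·b on (0.1300, 0.7400) = 0.7738
(β AND α) OR (NOT β OR δ) = a + b − a·b on (0.6177, 0.7738) = 0.9135
NOT β = 1 − 0.8700 = 0.1300
NOT β OR α = a + b − a·b on (0.1300, 0.7100) = 0.7477
((β AND α) OR (NOT β OR δ)) AND (NOT β OR α) = a·b on (0.9135, 0.7477) = 0.6830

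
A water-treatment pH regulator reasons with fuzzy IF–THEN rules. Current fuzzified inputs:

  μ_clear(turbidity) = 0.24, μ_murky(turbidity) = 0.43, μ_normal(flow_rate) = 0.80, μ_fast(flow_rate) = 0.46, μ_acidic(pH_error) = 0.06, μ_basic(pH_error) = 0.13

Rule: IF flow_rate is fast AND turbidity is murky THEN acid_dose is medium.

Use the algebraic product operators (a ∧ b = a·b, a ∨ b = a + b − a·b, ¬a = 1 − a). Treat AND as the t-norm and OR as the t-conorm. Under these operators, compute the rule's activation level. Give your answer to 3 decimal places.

0.198

firing strength: fast=0.46, murky=0.43; AND[a·b] → w = 0.1978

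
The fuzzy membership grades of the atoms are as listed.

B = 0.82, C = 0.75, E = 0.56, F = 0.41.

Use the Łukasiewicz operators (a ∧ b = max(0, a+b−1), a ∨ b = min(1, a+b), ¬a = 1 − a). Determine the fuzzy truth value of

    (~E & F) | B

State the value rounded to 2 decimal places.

~E = 1 − 0.56 = 0.44
~E & F = max(0, a+b−1) on (0.44, 0.41) = 0.00
(~E & F) | B = min(1, a+b) on (0.00, 0.82) = 0.82

0.82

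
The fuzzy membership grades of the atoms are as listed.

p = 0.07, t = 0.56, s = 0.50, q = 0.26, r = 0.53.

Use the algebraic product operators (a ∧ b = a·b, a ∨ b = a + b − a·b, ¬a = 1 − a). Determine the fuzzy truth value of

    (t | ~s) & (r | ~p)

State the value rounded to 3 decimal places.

0.754

~s = 1 − 0.5000 = 0.5000
t | ~s = a + b − a·b on (0.5600, 0.5000) = 0.7800
~p = 1 − 0.0700 = 0.9300
r | ~p = a + b − a·b on (0.5300, 0.9300) = 0.9671
(t | ~s) & (r | ~p) = a·b on (0.7800, 0.9671) = 0.7543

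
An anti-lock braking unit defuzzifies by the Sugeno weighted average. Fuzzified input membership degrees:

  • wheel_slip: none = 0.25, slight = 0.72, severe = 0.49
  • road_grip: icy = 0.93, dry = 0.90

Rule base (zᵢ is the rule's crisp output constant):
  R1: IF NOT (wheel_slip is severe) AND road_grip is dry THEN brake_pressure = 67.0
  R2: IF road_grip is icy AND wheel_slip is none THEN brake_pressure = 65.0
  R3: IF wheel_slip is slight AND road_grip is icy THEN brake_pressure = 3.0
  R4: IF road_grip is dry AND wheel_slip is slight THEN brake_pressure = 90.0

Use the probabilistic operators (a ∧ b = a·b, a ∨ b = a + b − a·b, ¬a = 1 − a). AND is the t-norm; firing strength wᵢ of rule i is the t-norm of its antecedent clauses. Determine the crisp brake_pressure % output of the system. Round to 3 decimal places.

R1 (z=67.0): ¬severe=1−0.49=0.51, dry=0.90; AND[a·b] → w = 0.4590
R2 (z=65.0): icy=0.93, none=0.25; AND[a·b] → w = 0.2325
R3 (z=3.0): slight=0.72, icy=0.93; AND[a·b] → w = 0.6696
R4 (z=90.0): dry=0.90, slight=0.72; AND[a·b] → w = 0.6480
Weighted average = (0.4590·67.0 + 0.2325·65.0 + 0.6696·3.0 + 0.6480·90.0) / (0.4590 + 0.2325 + 0.6696 + 0.6480)
  = 106.1943 / 2.0091 = 52.857

52.857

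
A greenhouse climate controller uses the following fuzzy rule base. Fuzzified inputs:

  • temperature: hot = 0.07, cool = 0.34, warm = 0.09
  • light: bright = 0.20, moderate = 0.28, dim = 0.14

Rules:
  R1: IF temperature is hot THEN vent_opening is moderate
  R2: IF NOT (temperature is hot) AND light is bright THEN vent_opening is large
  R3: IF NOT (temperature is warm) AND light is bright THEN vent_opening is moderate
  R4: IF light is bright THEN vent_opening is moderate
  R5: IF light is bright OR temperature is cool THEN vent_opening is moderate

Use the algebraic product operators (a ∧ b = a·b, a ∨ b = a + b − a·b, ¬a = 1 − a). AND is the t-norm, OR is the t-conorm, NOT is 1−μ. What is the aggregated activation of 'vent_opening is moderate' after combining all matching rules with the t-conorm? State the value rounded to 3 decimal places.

0.679

R1: hot=0.07 → w = 0.0700
R2: ¬hot=1−0.07=0.93, bright=0.20; AND[a·b] → w = 0.1860
R3: ¬warm=1−0.09=0.91, bright=0.20; AND[a·b] → w = 0.1820
R4: bright=0.20 → w = 0.2000
R5: bright=0.20, cool=0.34; OR[a + b − a·b] → w = 0.4720
Rules with consequent 'moderate': {R1, R3, R4, R5} → strengths 0.0700, 0.1820, 0.2000, 0.4720
Aggregate via t-conorm [a + b − a·b]: 0.6787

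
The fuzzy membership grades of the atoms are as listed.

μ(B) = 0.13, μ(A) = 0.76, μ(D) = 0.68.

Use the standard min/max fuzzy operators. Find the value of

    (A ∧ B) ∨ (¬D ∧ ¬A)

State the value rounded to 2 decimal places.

A ∧ B = min(a, b) on (0.76, 0.13) = 0.13
¬D = 1 − 0.68 = 0.32
¬A = 1 − 0.76 = 0.24
¬D ∧ ¬A = min(a, b) on (0.32, 0.24) = 0.24
(A ∧ B) ∨ (¬D ∧ ¬A) = max(a, b) on (0.13, 0.24) = 0.24

0.24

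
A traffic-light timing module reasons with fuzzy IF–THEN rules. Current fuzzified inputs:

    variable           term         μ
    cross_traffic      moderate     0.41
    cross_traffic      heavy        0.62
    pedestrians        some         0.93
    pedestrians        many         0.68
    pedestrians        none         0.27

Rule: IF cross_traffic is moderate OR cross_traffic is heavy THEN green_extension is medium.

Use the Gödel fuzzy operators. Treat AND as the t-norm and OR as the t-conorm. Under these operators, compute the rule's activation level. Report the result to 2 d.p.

firing strength: moderate=0.41, heavy=0.62; OR[max(a, b)] → w = 0.62

0.62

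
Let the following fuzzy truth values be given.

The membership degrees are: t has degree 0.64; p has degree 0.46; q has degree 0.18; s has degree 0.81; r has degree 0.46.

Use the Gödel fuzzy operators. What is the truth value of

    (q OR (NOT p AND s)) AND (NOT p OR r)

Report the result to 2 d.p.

NOT p = 1 − 0.46 = 0.54
NOT p AND s = min(a, b) on (0.54, 0.81) = 0.54
q OR (NOT p AND s) = max(a, b) on (0.18, 0.54) = 0.54
NOT p = 1 − 0.46 = 0.54
NOT p OR r = max(a, b) on (0.54, 0.46) = 0.54
(q OR (NOT p AND s)) AND (NOT p OR r) = min(a, b) on (0.54, 0.54) = 0.54

0.54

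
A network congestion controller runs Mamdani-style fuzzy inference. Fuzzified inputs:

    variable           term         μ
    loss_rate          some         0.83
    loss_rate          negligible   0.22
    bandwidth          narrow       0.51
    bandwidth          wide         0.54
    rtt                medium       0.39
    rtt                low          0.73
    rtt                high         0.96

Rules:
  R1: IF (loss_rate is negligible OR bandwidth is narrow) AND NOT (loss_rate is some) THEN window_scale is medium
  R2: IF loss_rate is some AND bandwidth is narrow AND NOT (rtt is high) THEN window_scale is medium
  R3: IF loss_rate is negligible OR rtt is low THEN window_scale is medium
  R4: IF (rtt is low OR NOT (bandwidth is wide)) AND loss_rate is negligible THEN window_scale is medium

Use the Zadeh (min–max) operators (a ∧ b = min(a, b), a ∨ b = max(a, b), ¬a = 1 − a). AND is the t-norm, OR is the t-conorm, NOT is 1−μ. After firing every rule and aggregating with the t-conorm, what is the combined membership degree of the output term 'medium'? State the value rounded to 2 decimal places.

R1: (negligible=0.22 OR narrow=0.51) = 0.51; AND[min(a, b)] with ¬some=1−0.83=0.17 → w = 0.17
R2: some=0.83, narrow=0.51, ¬high=1−0.96=0.04; AND[min(a, b)] → w = 0.04
R3: negligible=0.22, low=0.73; OR[max(a, b)] → w = 0.73
R4: (low=0.73 OR ¬wide=1−0.54=0.46) = 0.73; AND[min(a, b)] with negligible=0.22 → w = 0.22
Rules with consequent 'medium': {R1, R2, R3, R4} → strengths 0.17, 0.04, 0.73, 0.22
Aggregate via t-conorm [max(a, b)]: 0.73

0.73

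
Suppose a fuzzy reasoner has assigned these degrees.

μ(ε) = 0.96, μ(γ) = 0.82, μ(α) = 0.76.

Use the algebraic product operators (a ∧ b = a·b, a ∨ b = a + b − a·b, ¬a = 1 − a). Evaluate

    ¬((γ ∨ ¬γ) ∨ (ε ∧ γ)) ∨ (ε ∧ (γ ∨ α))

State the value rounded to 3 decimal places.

¬γ = 1 − 0.8200 = 0.1800
γ ∨ ¬γ = a + b − a·b on (0.8200, 0.1800) = 0.8524
ε ∧ γ = a·b on (0.9600, 0.8200) = 0.7872
(γ ∨ ¬γ) ∨ (ε ∧ γ) = a + b − a·b on (0.8524, 0.7872) = 0.9686
¬((γ ∨ ¬γ) ∨ (ε ∧ γ)) = 1 − 0.9686 = 0.0314
γ ∨ α = a + b − a·b on (0.8200, 0.7600) = 0.9568
ε ∧ (γ ∨ α) = a·b on (0.9600, 0.9568) = 0.9185
¬((γ ∨ ¬γ) ∨ (ε ∧ γ)) ∨ (ε ∧ (γ ∨ α)) = a + b − a·b on (0.0314, 0.9185) = 0.9211

0.921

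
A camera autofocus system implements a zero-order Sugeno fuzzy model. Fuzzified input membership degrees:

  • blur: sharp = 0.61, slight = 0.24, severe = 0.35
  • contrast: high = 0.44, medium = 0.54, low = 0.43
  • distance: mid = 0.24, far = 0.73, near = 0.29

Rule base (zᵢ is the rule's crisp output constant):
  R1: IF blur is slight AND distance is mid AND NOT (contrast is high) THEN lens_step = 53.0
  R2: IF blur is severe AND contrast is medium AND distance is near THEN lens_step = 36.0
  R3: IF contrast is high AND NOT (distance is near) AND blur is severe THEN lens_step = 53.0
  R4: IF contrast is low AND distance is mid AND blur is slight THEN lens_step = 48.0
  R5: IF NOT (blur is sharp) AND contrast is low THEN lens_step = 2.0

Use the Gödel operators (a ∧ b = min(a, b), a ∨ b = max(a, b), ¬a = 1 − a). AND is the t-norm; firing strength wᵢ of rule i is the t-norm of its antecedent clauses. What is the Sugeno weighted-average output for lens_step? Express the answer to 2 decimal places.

35.77

R1 (z=53.0): slight=0.24, mid=0.24, ¬high=1−0.44=0.56; AND[min(a, b)] → w = 0.24
R2 (z=36.0): severe=0.35, medium=0.54, near=0.29; AND[min(a, b)] → w = 0.29
R3 (z=53.0): high=0.44, ¬near=1−0.29=0.71, severe=0.35; AND[min(a, b)] → w = 0.35
R4 (z=48.0): low=0.43, mid=0.24, slight=0.24; AND[min(a, b)] → w = 0.24
R5 (z=2.0): ¬sharp=1−0.61=0.39, low=0.43; AND[min(a, b)] → w = 0.39
Weighted average = (0.24·53.0 + 0.29·36.0 + 0.35·53.0 + 0.24·48.0 + 0.39·2.0) / (0.24 + 0.29 + 0.35 + 0.24 + 0.39)
  = 54.0100 / 1.5100 = 35.77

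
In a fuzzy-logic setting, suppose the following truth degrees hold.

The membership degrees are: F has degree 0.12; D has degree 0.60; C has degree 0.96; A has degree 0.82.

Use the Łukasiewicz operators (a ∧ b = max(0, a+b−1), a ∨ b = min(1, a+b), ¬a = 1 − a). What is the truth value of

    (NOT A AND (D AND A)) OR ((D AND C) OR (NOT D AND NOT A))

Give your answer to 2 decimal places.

0.56

NOT A = 1 − 0.82 = 0.18
D AND A = max(0, a+b−1) on (0.60, 0.82) = 0.42
NOT A AND (D AND A) = max(0, a+b−1) on (0.18, 0.42) = 0.00
D AND C = max(0, a+b−1) on (0.60, 0.96) = 0.56
NOT D = 1 − 0.60 = 0.40
NOT A = 1 − 0.82 = 0.18
NOT D AND NOT A = max(0, a+b−1) on (0.40, 0.18) = 0.00
(D AND C) OR (NOT D AND NOT A) = min(1, a+b) on (0.56, 0.00) = 0.56
(NOT A AND (D AND A)) OR ((D AND C) OR (NOT D AND NOT A)) = min(1, a+b) on (0.00, 0.56) = 0.56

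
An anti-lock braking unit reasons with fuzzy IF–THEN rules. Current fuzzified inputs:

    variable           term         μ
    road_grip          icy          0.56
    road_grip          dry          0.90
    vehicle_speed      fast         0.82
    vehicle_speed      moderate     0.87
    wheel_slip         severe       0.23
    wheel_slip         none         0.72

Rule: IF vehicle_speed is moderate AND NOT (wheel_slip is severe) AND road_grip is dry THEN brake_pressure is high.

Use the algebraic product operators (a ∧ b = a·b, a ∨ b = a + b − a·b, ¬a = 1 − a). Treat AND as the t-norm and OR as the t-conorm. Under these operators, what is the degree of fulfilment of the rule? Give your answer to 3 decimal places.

0.603

firing strength: moderate=0.87, ¬severe=1−0.23=0.77, dry=0.90; AND[a·b] → w = 0.6029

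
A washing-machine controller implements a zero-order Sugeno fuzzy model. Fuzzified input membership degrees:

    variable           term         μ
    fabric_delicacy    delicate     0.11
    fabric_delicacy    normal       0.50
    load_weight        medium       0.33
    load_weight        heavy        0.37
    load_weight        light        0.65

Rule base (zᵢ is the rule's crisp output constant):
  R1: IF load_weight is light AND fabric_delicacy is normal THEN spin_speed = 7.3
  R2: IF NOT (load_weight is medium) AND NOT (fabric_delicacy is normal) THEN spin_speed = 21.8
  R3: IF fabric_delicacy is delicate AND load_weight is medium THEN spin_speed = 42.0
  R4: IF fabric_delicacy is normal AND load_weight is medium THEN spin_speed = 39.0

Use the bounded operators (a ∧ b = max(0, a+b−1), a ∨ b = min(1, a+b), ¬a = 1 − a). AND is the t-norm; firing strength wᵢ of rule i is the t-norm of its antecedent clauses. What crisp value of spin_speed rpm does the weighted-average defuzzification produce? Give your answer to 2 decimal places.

15.00

R1 (z=7.3): light=0.65, normal=0.50; AND[max(0, a+b−1)] → w = 0.15
R2 (z=21.8): ¬medium=1−0.33=0.67, ¬normal=1−0.50=0.50; AND[max(0, a+b−1)] → w = 0.17
R3 (z=42.0): delicate=0.11, medium=0.33; AND[max(0, a+b−1)] → w = 0.00
R4 (z=39.0): normal=0.50, medium=0.33; AND[max(0, a+b−1)] → w = 0.00
Weighted average = (0.15·7.3 + 0.17·21.8 + 0.00·42.0 + 0.00·39.0) / (0.15 + 0.17 + 0.00 + 0.00)
  = 4.8010 / 0.3200 = 15.00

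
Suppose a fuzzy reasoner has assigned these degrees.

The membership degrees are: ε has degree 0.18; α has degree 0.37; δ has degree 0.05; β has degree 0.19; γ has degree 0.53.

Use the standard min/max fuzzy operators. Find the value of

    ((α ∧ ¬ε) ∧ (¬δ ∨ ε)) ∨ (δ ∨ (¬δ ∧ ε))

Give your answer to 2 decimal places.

¬ε = 1 − 0.18 = 0.82
α ∧ ¬ε = min(a, b) on (0.37, 0.82) = 0.37
¬δ = 1 − 0.05 = 0.95
¬δ ∨ ε = max(a, b) on (0.95, 0.18) = 0.95
(α ∧ ¬ε) ∧ (¬δ ∨ ε) = min(a, b) on (0.37, 0.95) = 0.37
¬δ = 1 − 0.05 = 0.95
¬δ ∧ ε = min(a, b) on (0.95, 0.18) = 0.18
δ ∨ (¬δ ∧ ε) = max(a, b) on (0.05, 0.18) = 0.18
((α ∧ ¬ε) ∧ (¬δ ∨ ε)) ∨ (δ ∨ (¬δ ∧ ε)) = max(a, b) on (0.37, 0.18) = 0.37

0.37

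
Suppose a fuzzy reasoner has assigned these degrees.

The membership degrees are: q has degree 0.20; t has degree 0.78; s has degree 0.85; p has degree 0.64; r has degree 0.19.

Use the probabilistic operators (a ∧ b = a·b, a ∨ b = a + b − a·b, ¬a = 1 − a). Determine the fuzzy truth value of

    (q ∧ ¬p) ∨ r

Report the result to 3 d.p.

0.248

¬p = 1 − 0.6400 = 0.3600
q ∧ ¬p = a·b on (0.2000, 0.3600) = 0.0720
(q ∧ ¬p) ∨ r = a + b − a·b on (0.0720, 0.1900) = 0.2483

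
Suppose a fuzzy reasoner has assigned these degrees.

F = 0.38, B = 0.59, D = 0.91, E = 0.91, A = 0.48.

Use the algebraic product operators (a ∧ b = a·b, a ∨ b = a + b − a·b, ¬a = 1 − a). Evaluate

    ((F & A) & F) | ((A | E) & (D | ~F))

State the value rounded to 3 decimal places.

0.926

F & A = a·b on (0.3800, 0.4800) = 0.1824
(F & A) & F = a·b on (0.1824, 0.3800) = 0.0693
A | E = a + b − a·b on (0.4800, 0.9100) = 0.9532
~F = 1 − 0.3800 = 0.6200
D | ~F = a + b − a·b on (0.9100, 0.6200) = 0.9658
(A | E) & (D | ~F) = a·b on (0.9532, 0.9658) = 0.9206
((F & A) & F) | ((A | E) & (D | ~F)) = a + b − a·b on (0.0693, 0.9206) = 0.9261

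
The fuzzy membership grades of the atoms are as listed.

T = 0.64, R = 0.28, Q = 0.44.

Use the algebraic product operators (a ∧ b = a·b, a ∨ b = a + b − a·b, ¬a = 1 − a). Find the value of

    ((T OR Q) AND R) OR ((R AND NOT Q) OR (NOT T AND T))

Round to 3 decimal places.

0.496

T OR Q = a + b − a·b on (0.6400, 0.4400) = 0.7984
(T OR Q) AND R = a·b on (0.7984, 0.2800) = 0.2236
NOT Q = 1 − 0.4400 = 0.5600
R AND NOT Q = a·b on (0.2800, 0.5600) = 0.1568
NOT T = 1 − 0.6400 = 0.3600
NOT T AND T = a·b on (0.3600, 0.6400) = 0.2304
(R AND NOT Q) OR (NOT T AND T) = a + b − a·b on (0.1568, 0.2304) = 0.3511
((T OR Q) AND R) OR ((R AND NOT Q) OR (NOT T AND T)) = a + b − a·b on (0.2236, 0.3511) = 0.4961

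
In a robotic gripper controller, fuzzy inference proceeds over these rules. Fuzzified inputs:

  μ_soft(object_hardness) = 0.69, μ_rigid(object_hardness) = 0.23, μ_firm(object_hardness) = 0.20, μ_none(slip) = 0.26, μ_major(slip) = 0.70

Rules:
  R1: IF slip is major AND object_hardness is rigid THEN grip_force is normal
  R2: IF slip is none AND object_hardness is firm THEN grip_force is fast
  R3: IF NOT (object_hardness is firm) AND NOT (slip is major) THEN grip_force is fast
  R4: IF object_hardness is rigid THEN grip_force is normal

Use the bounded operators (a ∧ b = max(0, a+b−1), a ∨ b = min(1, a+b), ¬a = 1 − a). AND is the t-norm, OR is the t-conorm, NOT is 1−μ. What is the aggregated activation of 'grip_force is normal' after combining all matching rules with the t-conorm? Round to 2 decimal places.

0.23

R1: major=0.70, rigid=0.23; AND[max(0, a+b−1)] → w = 0.00
R2: none=0.26, firm=0.20; AND[max(0, a+b−1)] → w = 0.00
R3: ¬firm=1−0.20=0.80, ¬major=1−0.70=0.30; AND[max(0, a+b−1)] → w = 0.10
R4: rigid=0.23 → w = 0.23
Rules with consequent 'normal': {R1, R4} → strengths 0.00, 0.23
Aggregate via t-conorm [min(1, a+b)]: 0.23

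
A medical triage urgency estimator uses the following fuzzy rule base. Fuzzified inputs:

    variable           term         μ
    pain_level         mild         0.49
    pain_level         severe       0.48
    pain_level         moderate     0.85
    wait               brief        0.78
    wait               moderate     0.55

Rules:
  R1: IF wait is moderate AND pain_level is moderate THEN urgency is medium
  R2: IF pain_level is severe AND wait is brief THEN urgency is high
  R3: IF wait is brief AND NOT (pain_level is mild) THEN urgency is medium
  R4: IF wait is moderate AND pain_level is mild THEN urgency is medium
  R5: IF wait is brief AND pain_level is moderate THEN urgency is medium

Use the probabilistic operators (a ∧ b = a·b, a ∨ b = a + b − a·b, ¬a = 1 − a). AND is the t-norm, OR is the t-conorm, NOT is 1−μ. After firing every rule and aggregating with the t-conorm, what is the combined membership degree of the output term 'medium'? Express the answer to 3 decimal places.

0.921

R1: moderate=0.55, moderate=0.85; AND[a·b] → w = 0.4675
R2: severe=0.48, brief=0.78; AND[a·b] → w = 0.3744
R3: brief=0.78, ¬mild=1−0.49=0.51; AND[a·b] → w = 0.3978
R4: moderate=0.55, mild=0.49; AND[a·b] → w = 0.2695
R5: brief=0.78, moderate=0.85; AND[a·b] → w = 0.6630
Rules with consequent 'medium': {R1, R3, R4, R5} → strengths 0.4675, 0.3978, 0.2695, 0.6630
Aggregate via t-conorm [a + b − a·b]: 0.9211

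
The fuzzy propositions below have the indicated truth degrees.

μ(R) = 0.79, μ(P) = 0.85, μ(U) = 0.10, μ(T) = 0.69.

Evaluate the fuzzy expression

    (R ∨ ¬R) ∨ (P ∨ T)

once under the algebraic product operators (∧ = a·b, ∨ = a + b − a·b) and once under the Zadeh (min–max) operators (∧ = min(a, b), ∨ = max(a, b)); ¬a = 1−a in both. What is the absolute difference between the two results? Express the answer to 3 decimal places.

0.142

Under algebraic product:
  ¬R = 1 − 0.7900 = 0.2100
  R ∨ ¬R = a + b − a·b on (0.7900, 0.2100) = 0.8341
  P ∨ T = a + b − a·b on (0.8500, 0.6900) = 0.9535
  (R ∨ ¬R) ∨ (P ∨ T) = a + b − a·b on (0.8341, 0.9535) = 0.9923
  → value = 0.9923
Under Zadeh (min–max):
  ¬R = 1 − 0.79 = 0.21
  R ∨ ¬R = max(a, b) on (0.79, 0.21) = 0.79
  P ∨ T = max(a, b) on (0.85, 0.69) = 0.85
  (R ∨ ¬R) ∨ (P ∨ T) = max(a, b) on (0.79, 0.85) = 0.85
  → value = 0.8500
|0.9923 − 0.8500| = 0.142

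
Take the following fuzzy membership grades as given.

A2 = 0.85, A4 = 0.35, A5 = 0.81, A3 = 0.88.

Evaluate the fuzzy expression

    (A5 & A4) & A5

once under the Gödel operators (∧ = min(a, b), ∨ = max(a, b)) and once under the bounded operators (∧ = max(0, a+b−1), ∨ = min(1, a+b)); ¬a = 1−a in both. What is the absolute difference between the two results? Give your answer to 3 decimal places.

0.350

Under Gödel:
  A5 & A4 = min(a, b) on (0.81, 0.35) = 0.35
  (A5 & A4) & A5 = min(a, b) on (0.35, 0.81) = 0.35
  → value = 0.3500
Under bounded:
  A5 & A4 = max(0, a+b−1) on (0.81, 0.35) = 0.16
  (A5 & A4) & A5 = max(0, a+b−1) on (0.16, 0.81) = 0.00
  → value = 0.0000
|0.3500 − 0.0000| = 0.350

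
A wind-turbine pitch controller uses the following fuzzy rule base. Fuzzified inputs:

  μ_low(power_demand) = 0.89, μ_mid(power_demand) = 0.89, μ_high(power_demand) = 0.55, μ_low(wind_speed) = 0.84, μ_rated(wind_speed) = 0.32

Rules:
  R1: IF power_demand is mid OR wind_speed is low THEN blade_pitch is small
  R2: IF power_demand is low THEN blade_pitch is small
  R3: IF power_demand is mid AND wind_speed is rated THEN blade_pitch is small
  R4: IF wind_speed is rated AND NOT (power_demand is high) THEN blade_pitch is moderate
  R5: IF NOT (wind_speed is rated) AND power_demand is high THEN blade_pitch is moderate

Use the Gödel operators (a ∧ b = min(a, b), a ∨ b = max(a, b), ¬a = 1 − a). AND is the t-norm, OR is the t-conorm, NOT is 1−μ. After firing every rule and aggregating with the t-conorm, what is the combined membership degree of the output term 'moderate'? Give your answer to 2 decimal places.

R1: mid=0.89, low=0.84; OR[max(a, b)] → w = 0.89
R2: low=0.89 → w = 0.89
R3: mid=0.89, rated=0.32; AND[min(a, b)] → w = 0.32
R4: rated=0.32, ¬high=1−0.55=0.45; AND[min(a, b)] → w = 0.32
R5: ¬rated=1−0.32=0.68, high=0.55; AND[min(a, b)] → w = 0.55
Rules with consequent 'moderate': {R4, R5} → strengths 0.32, 0.55
Aggregate via t-conorm [max(a, b)]: 0.55

0.55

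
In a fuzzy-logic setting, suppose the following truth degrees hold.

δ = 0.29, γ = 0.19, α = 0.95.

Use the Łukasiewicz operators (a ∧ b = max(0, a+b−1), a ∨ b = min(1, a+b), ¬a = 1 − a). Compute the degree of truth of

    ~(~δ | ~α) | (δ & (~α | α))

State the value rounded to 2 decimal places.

~δ = 1 − 0.29 = 0.71
~α = 1 − 0.95 = 0.05
~δ | ~α = min(1, a+b) on (0.71, 0.05) = 0.76
~(~δ | ~α) = 1 − 0.76 = 0.24
~α = 1 − 0.95 = 0.05
~α | α = min(1, a+b) on (0.05, 0.95) = 1.00
δ & (~α | α) = max(0, a+b−1) on (0.29, 1.00) = 0.29
~(~δ | ~α) | (δ & (~α | α)) = min(1, a+b) on (0.24, 0.29) = 0.53

0.53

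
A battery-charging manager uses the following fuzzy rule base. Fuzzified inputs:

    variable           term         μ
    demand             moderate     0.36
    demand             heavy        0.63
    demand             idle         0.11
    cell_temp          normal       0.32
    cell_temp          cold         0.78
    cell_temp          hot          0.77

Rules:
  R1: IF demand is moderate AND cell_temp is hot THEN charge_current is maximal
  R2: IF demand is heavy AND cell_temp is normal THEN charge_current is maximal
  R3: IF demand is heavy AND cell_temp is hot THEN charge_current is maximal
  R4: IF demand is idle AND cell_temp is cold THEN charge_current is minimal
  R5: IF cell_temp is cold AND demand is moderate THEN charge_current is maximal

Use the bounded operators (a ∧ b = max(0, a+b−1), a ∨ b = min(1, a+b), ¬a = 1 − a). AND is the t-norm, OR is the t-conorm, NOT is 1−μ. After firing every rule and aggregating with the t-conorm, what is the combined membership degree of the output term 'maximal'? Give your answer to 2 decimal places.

0.67

R1: moderate=0.36, hot=0.77; AND[max(0, a+b−1)] → w = 0.13
R2: heavy=0.63, normal=0.32; AND[max(0, a+b−1)] → w = 0.00
R3: heavy=0.63, hot=0.77; AND[max(0, a+b−1)] → w = 0.40
R4: idle=0.11, cold=0.78; AND[max(0, a+b−1)] → w = 0.00
R5: cold=0.78, moderate=0.36; AND[max(0, a+b−1)] → w = 0.14
Rules with consequent 'maximal': {R1, R2, R3, R5} → strengths 0.13, 0.00, 0.40, 0.14
Aggregate via t-conorm [min(1, a+b)]: 0.67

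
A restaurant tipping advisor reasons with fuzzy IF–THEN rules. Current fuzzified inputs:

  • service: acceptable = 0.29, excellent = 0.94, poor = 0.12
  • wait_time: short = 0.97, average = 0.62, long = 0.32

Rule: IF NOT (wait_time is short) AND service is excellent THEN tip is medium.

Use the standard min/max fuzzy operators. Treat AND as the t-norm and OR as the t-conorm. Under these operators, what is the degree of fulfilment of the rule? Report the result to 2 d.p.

firing strength: ¬short=1−0.97=0.03, excellent=0.94; AND[min(a, b)] → w = 0.03

0.03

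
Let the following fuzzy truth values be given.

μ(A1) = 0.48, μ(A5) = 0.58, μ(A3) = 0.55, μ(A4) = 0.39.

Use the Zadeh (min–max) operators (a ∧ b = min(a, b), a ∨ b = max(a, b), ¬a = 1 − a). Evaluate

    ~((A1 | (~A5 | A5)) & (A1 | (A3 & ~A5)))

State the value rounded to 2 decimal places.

~A5 = 1 − 0.58 = 0.42
~A5 | A5 = max(a, b) on (0.42, 0.58) = 0.58
A1 | (~A5 | A5) = max(a, b) on (0.48, 0.58) = 0.58
~A5 = 1 − 0.58 = 0.42
A3 & ~A5 = min(a, b) on (0.55, 0.42) = 0.42
A1 | (A3 & ~A5) = max(a, b) on (0.48, 0.42) = 0.48
(A1 | (~A5 | A5)) & (A1 | (A3 & ~A5)) = min(a, b) on (0.58, 0.48) = 0.48
~((A1 | (~A5 | A5)) & (A1 | (A3 & ~A5))) = 1 − 0.48 = 0.52

0.52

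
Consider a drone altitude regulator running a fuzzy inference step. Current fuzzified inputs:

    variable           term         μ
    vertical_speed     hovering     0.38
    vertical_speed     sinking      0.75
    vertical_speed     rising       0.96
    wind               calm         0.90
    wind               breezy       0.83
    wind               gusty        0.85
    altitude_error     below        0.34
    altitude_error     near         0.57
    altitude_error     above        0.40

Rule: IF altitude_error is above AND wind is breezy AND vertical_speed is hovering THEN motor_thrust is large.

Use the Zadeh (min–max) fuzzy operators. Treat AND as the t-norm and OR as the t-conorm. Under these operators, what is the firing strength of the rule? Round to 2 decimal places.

firing strength: above=0.40, breezy=0.83, hovering=0.38; AND[min(a, b)] → w = 0.38

0.38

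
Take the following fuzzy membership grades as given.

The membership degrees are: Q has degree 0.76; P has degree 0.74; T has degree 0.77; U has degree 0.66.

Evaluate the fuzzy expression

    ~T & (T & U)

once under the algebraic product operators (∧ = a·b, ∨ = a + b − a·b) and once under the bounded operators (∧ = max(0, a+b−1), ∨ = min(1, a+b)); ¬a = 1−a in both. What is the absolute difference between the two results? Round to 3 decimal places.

0.117

Under algebraic product:
  ~T = 1 − 0.7700 = 0.2300
  T & U = a·b on (0.7700, 0.6600) = 0.5082
  ~T & (T & U) = a·b on (0.2300, 0.5082) = 0.1169
  → value = 0.1169
Under bounded:
  ~T = 1 − 0.77 = 0.23
  T & U = max(0, a+b−1) on (0.77, 0.66) = 0.43
  ~T & (T & U) = max(0, a+b−1) on (0.23, 0.43) = 0.00
  → value = 0.0000
|0.1169 − 0.0000| = 0.117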